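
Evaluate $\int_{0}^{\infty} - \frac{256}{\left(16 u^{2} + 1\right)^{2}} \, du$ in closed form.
$- 16 \pi$

Recall the elementary integral
$$J(a) = \int_{0}^{\infty} - \frac{1}{a^{2} + u^{2}} \, du = - \frac{\pi}{2 a}.$$

Differentiating under the integral sign with respect to $a$,
$$\frac{dJ}{da} = \int_{0}^{\infty} \frac{2 a}{\left(a^{2} + u^{2}\right)^{2}} \, du = \frac{\pi}{2 a^{2}},$$
so $\int_{0}^{\infty} - \frac{1}{\left(a^{2} + u^{2}\right)^{2}} \, du = - \frac{\pi}{4 a^{3}}$.

Setting $a = \frac{1}{4}$:
$$I = - 16 \pi.$$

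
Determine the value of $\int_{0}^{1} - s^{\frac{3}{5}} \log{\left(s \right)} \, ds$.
$\frac{25}{64}$

Begin with the known integral
$$J(a) = \int_{0}^{1} - s^{a} \, ds = - \frac{1}{a + 1}.$$

Differentiating under the integral sign brings down a factor of $\ln s$:
$$\frac{dJ}{da} = \int_{0}^{1} - s^{a} \log{\left(s \right)} \, ds = \frac{1}{\left(a + 1\right)^{2}}.$$

The integral on the left is $I$, so $I = \frac{1}{\left(a + 1\right)^{2}}$.

Setting $a = \frac{3}{5}$:
$$I = \frac{25}{64}.$$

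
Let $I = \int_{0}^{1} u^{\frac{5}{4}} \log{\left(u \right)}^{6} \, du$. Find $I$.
$\frac{1310720}{531441}$

Start from the elementary integral
$$J(a) = \int_{0}^{1} u^{a} \, du = \frac{1}{a + 1}.$$

Differentiating under the integral sign brings down a factor of $\ln u$:
$$\frac{dJ}{da} = \int_{0}^{1} u^{a} \log{\left(u \right)} \, du = - \frac{1}{\left(a + 1\right)^{2}}.$$

Repeating $6$ times in total — each differentiation brings down another $\ln u$ — gives
$$\frac{d^{6}J}{da^{6}} = \int_{0}^{1} u^{a} \log{\left(u \right)}^{6} \, du = \frac{720}{\left(a + 1\right)^{7}},$$
and the integrand here is exactly the target integrand, so $I = \frac{720}{\left(a + 1\right)^{7}}$.

Setting $a = \frac{5}{4}$:
$$I = \frac{1310720}{531441}.$$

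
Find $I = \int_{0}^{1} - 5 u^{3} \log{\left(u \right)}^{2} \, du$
$- \frac{5}{32}$

Consider the simpler parametrised integral
$$J(a) = \int_{0}^{1} - 5 u^{a} \, du = - \frac{5}{a + 1}.$$

Differentiating under the integral sign brings down a factor of $\ln u$:
$$\frac{dJ}{da} = \int_{0}^{1} - 5 u^{a} \log{\left(u \right)} \, du = \frac{5}{\left(a + 1\right)^{2}}.$$

Repeating twice in total — each differentiation brings down another $\ln u$ — gives
$$\frac{d^{2}J}{da^{2}} = \int_{0}^{1} - 5 u^{a} \log{\left(u \right)}^{2} \, du = - \frac{10}{\left(a + 1\right)^{3}},$$
and the integrand here is exactly the target integrand, so $I = - \frac{10}{\left(a + 1\right)^{3}}$.

Setting $a = 3$:
$$I = - \frac{5}{32}.$$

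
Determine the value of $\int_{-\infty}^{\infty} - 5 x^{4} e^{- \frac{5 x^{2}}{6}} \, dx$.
$- \frac{27 \sqrt{30} \sqrt{\pi}}{25}$

Consider the simpler parametrised integral
$$J(a) = \int_{-\infty}^{\infty} - 5 e^{- a x^{2}} \, dx = - \frac{5 \sqrt{\pi}}{\sqrt{a}}.$$

Differentiating under the integral sign brings down a factor of $(-x^2)$:
$$\frac{dJ}{da} = \int_{-\infty}^{\infty} 5 x^{2} e^{- a x^{2}} \, dx = \frac{5 \sqrt{\pi}}{2 a^{\frac{3}{2}}}.$$

Repeating twice in total — each differentiation brings down another $(-x^2)$ — gives
$$\frac{d^{2}J}{da^{2}} = \int_{-\infty}^{\infty} - 5 x^{4} e^{- a x^{2}} \, dx = - \frac{15 \sqrt{\pi}}{4 a^{\frac{5}{2}}},$$
and the integrand here is exactly the target integrand, so $I = - \frac{15 \sqrt{\pi}}{4 a^{\frac{5}{2}}}$.

Setting $a = \frac{5}{6}$:
$$I = - \frac{27 \sqrt{30} \sqrt{\pi}}{25}.$$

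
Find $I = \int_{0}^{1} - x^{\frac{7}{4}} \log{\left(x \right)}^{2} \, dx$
$- \frac{128}{1331}$

Consider the simpler parametrised integral
$$J(a) = \int_{0}^{1} - x^{a} \, dx = - \frac{1}{a + 1}.$$

Differentiating under the integral sign brings down a factor of $\ln x$:
$$\frac{dJ}{da} = \int_{0}^{1} - x^{a} \log{\left(x \right)} \, dx = \frac{1}{\left(a + 1\right)^{2}}.$$

Repeating twice in total — each differentiation brings down another $\ln x$ — gives
$$\frac{d^{2}J}{da^{2}} = \int_{0}^{1} - x^{a} \log{\left(x \right)}^{2} \, dx = - \frac{2}{\left(a + 1\right)^{3}},$$
and the integrand here is exactly the target integrand, so $I = - \frac{2}{\left(a + 1\right)^{3}}$.

Setting $a = \frac{7}{4}$:
$$I = - \frac{128}{1331}.$$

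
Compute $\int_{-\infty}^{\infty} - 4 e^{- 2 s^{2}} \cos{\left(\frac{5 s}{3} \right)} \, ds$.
$- \frac{2 \sqrt{2} \sqrt{\pi}}{e^{\frac{25}{72}}}$

Let $b$ denote the cosine frequency and define $I(b) = \int_{-\infty}^{\infty} - 4 e^{- 2 s^{2}} \cos{\left(b s \right)} \, ds$.

Differentiating under the integral sign,
$$I'(b) = \int_{-\infty}^{\infty} 4 s e^{- 2 s^{2}} \sin{\left(b s \right)} \, ds.$$

Integrate $\int_{-\infty}^{\infty} s \sin(b s)\, e^{- 2 s^{2}}\, ds$ by parts with $u = \sin(b s)$ and $dv = s\, e^{- 2 s^{2}}\, ds$, giving $v = - \frac{e^{- 2 s^{2}}}{4}$. The boundary term vanishes and
$$\int_{-\infty}^{\infty} s \sin(b s)\, e^{- 2 s^{2}}\, ds = \frac{b}{4} \int_{-\infty}^{\infty} \cos(b s)\, e^{- 2 s^{2}}\, ds,$$
so $I'(b) = - \frac{b}{4}\, I(b)$.

This is a separable first-order ODE; solving with the initial condition $I(0) = \int_{-\infty}^{\infty} - 4 e^{- 2 s^{2}}\,ds = - 2 \sqrt{2} \sqrt{\pi}$ gives
$$I(b) = - 2 \sqrt{2} \sqrt{\pi} e^{- \frac{b^{2}}{8}}.$$

Setting $b = \frac{5}{3}$:
$$I = - \frac{2 \sqrt{2} \sqrt{\pi}}{e^{\frac{25}{72}}}.$$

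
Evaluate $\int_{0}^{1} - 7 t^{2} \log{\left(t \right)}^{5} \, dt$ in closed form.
$\frac{280}{243}$

Start from the elementary integral
$$J(a) = \int_{0}^{1} - 7 t^{a} \, dt = - \frac{7}{a + 1}.$$

Differentiating under the integral sign brings down a factor of $\ln t$:
$$\frac{dJ}{da} = \int_{0}^{1} - 7 t^{a} \log{\left(t \right)} \, dt = \frac{7}{\left(a + 1\right)^{2}}.$$

Repeating $5$ times in total — each differentiation brings down another $\ln t$ — gives
$$\frac{d^{5}J}{da^{5}} = \int_{0}^{1} - 7 t^{a} \log{\left(t \right)}^{5} \, dt = \frac{840}{\left(a + 1\right)^{6}},$$
and the integrand here is exactly the target integrand, so $I = \frac{840}{\left(a + 1\right)^{6}}$.

Setting $a = 2$:
$$I = \frac{280}{243}.$$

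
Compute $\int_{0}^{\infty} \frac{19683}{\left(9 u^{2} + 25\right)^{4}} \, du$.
$\frac{6561 \pi}{500000}$

Recall the elementary integral
$$J(a) = \int_{0}^{\infty} \frac{3}{a^{2} + u^{2}} \, du = \frac{3 \pi}{2 a}.$$

Differentiating under the integral sign with respect to $a$,
$$\frac{dJ}{da} = \int_{0}^{\infty} - \frac{6 a}{\left(a^{2} + u^{2}\right)^{2}} \, du = - \frac{3 \pi}{2 a^{2}},$$
so $\int_{0}^{\infty} \frac{3}{\left(a^{2} + u^{2}\right)^{2}} \, du = \frac{3 \pi}{4 a^{3}}$.

Repeating — each differentiation of $1/(u^2+a^2)^j$ produces $-2ja/(u^2+a^2)^{j+1}$ — and dividing through by $-2ja$ at each step yields, after $3$ differentiations in total,
$$\int_{0}^{\infty} \frac{3}{\left(a^{2} + u^{2}\right)^{4}} \, du = \frac{15 \pi}{32 a^{7}}.$$

Setting $a = \frac{5}{3}$:
$$I = \frac{6561 \pi}{500000}.$$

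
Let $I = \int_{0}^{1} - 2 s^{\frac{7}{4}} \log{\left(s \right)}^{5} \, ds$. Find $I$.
$\frac{983040}{1771561}$

Begin with the known integral
$$J(a) = \int_{0}^{1} - 2 s^{a} \, ds = - \frac{2}{a + 1}.$$

Differentiating under the integral sign brings down a factor of $\ln s$:
$$\frac{dJ}{da} = \int_{0}^{1} - 2 s^{a} \log{\left(s \right)} \, ds = \frac{2}{\left(a + 1\right)^{2}}.$$

Repeating $5$ times in total — each differentiation brings down another $\ln s$ — gives
$$\frac{d^{5}J}{da^{5}} = \int_{0}^{1} - 2 s^{a} \log{\left(s \right)}^{5} \, ds = \frac{240}{\left(a + 1\right)^{6}},$$
and the integrand here is exactly the target integrand, so $I = \frac{240}{\left(a + 1\right)^{6}}$.

Setting $a = \frac{7}{4}$:
$$I = \frac{983040}{1771561}.$$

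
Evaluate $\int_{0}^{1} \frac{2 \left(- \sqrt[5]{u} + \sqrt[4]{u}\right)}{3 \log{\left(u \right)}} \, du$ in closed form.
$- \log{\left(\frac{4 \cdot 15^{\frac{2}{3}}}{25} \right)}$

Introduce a parameter $a$ in the exponent: let $I(a) = \int_{0}^{1} \frac{2 \left(\sqrt[4]{u} - u^{a}\right)}{3 \log{\left(u \right)}} \, du$.

Since $\dfrac{\partial}{\partial a}\,u^{a} = u^{a} \ln u$, the $\ln u$ in the denominator cancels and
$$\frac{dI}{da} = \int_{0}^{1} - \frac{2}{3} u^{a} \, du = - \frac{2}{3} \left[\frac{u^{a+1}}{a+1}\right]_0^1 = - \frac{2}{3 a + 3}.$$

Integrating with respect to $a$ gives $I(a) = - \log{\left(\frac{2 \sqrt[3]{10} \left(a + 1\right)^{\frac{2}{3}}}{5} \right)} + C$.

At $a = \frac{1}{4}$ the integrand is identically $0$, so $I(\frac{1}{4}) = 0$. The closed form gives $0$, hence $C = 0$.

Setting $a = \frac{1}{5}$:
$$I = - \log{\left(\frac{4 \cdot 15^{\frac{2}{3}}}{25} \right)}.$$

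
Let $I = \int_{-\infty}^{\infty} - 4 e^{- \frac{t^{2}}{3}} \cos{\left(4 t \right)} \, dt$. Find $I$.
$- \frac{4 \sqrt{3} \sqrt{\pi}}{e^{12}}$

Let $b$ denote the cosine frequency and define $I(b) = \int_{-\infty}^{\infty} - 4 e^{- \frac{t^{2}}{3}} \cos{\left(b t \right)} \, dt$.

Differentiating under the integral sign,
$$I'(b) = \int_{-\infty}^{\infty} 4 t e^{- \frac{t^{2}}{3}} \sin{\left(b t \right)} \, dt.$$

Integrate $\int_{-\infty}^{\infty} t \sin(b t)\, e^{- \frac{t^{2}}{3}}\, dt$ by parts with $u = \sin(b t)$ and $dv = t\, e^{- \frac{t^{2}}{3}}\, dt$, giving $v = - \frac{3 e^{- \frac{t^{2}}{3}}}{2}$. The boundary term vanishes and
$$\int_{-\infty}^{\infty} t \sin(b t)\, e^{- \frac{t^{2}}{3}}\, dt = \frac{3 b}{2} \int_{-\infty}^{\infty} \cos(b t)\, e^{- \frac{t^{2}}{3}}\, dt,$$
so $I'(b) = - \frac{3 b}{2}\, I(b)$.

This is a separable first-order ODE; solving with the initial condition $I(0) = \int_{-\infty}^{\infty} - 4 e^{- \frac{t^{2}}{3}}\,dt = - 4 \sqrt{3} \sqrt{\pi}$ gives
$$I(b) = - 4 \sqrt{3} \sqrt{\pi} e^{- \frac{3 b^{2}}{4}}.$$

Setting $b = 4$:
$$I = - \frac{4 \sqrt{3} \sqrt{\pi}}{e^{12}}.$$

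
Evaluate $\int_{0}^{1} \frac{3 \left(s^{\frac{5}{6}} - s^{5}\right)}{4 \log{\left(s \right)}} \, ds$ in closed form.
$- \frac{3 \log{\left(6 \right)}}{2} + \frac{3 \log{\left(11 \right)}}{4}$

Introduce a parameter $a$ in the exponent: let $I(a) = \int_{0}^{1} \frac{3 \left(- s^{5} + s^{a}\right)}{4 \log{\left(s \right)}} \, ds$.

Since $\dfrac{\partial}{\partial a}\,s^{a} = s^{a} \ln s$, the $\ln s$ in the denominator cancels and
$$\frac{dI}{da} = \int_{0}^{1} \frac{3}{4} s^{a} \, ds = \frac{3}{4} \left[\frac{s^{a+1}}{a+1}\right]_0^1 = \frac{3}{4 \left(a + 1\right)}.$$

Integrating with respect to $a$ gives $I(a) = \frac{3 \log{\left(a + 1 \right)}}{4} - \frac{3 \log{\left(6 \right)}}{4} + C$.

At $a = 5$ the integrand is identically $0$, so $I(5) = 0$. The closed form gives $0$, hence $C = 0$.

Setting $a = \frac{5}{6}$:
$$I = - \frac{3 \log{\left(6 \right)}}{2} + \frac{3 \log{\left(11 \right)}}{4}.$$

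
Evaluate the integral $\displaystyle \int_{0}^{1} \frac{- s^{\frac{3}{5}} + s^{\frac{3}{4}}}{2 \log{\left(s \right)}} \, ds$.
$\log{\left(\frac{\sqrt{70}}{8} \right)}$

Replace the exponent $\frac{3}{4}$ by a parameter $a$: let $I(a) = \int_{0}^{1} \frac{- s^{\frac{3}{5}} + s^{a}}{2 \log{\left(s \right)}} \, ds$.

Since $\dfrac{\partial}{\partial a}\,s^{a} = s^{a} \ln s$, the $\ln s$ in the denominator cancels and
$$\frac{dI}{da} = \int_{0}^{1} \frac{1}{2} s^{a} \, ds = \frac{1}{2} \left[\frac{s^{a+1}}{a+1}\right]_0^1 = \frac{1}{2 \left(a + 1\right)}.$$

Integrating with respect to $a$ gives $I(a) = \log{\left(\frac{\sqrt{10} \sqrt{a + 1}}{4} \right)} + C$.

At $a = \frac{3}{5}$ the integrand is identically $0$, so $I(\frac{3}{5}) = 0$. The closed form gives $0$, hence $C = 0$.

Setting $a = \frac{3}{4}$:
$$I = \log{\left(\frac{\sqrt{70}}{8} \right)}.$$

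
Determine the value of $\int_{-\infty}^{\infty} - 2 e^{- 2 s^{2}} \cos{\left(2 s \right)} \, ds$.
$- \frac{\sqrt{2} \sqrt{\pi}}{e^{\frac{1}{2}}}$

Define $I(b) = \int_{-\infty}^{\infty} - 2 e^{- 2 s^{2}} \cos{\left(b s \right)} \, ds$.

Differentiating under the integral sign,
$$I'(b) = \int_{-\infty}^{\infty} 2 s e^{- 2 s^{2}} \sin{\left(b s \right)} \, ds.$$

Integrate $\int_{-\infty}^{\infty} s \sin(b s)\, e^{- 2 s^{2}}\, ds$ by parts with $u = \sin(b s)$ and $dv = s\, e^{- 2 s^{2}}\, ds$, giving $v = - \frac{e^{- 2 s^{2}}}{4}$. The boundary term vanishes and
$$\int_{-\infty}^{\infty} s \sin(b s)\, e^{- 2 s^{2}}\, ds = \frac{b}{4} \int_{-\infty}^{\infty} \cos(b s)\, e^{- 2 s^{2}}\, ds,$$
so $I'(b) = - \frac{b}{4}\, I(b)$.

This is a separable first-order ODE; solving with the initial condition $I(0) = \int_{-\infty}^{\infty} - 2 e^{- 2 s^{2}}\,ds = - \sqrt{2} \sqrt{\pi}$ gives
$$I(b) = - \sqrt{2} \sqrt{\pi} e^{- \frac{b^{2}}{8}}.$$

Setting $b = 2$:
$$I = - \frac{\sqrt{2} \sqrt{\pi}}{e^{\frac{1}{2}}}.$$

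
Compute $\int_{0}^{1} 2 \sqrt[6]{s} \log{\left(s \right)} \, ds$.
$- \frac{72}{49}$

Consider the simpler parametrised integral
$$J(a) = \int_{0}^{1} 2 s^{a} \, ds = \frac{2}{a + 1}.$$

Differentiating under the integral sign brings down a factor of $\ln s$:
$$\frac{dJ}{da} = \int_{0}^{1} 2 s^{a} \log{\left(s \right)} \, ds = - \frac{2}{\left(a + 1\right)^{2}}.$$

The integral on the left is $I$, so $I = - \frac{2}{\left(a + 1\right)^{2}}$.

Setting $a = \frac{1}{6}$:
$$I = - \frac{72}{49}.$$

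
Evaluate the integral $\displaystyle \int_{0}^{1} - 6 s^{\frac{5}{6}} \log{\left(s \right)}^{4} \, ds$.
$- \frac{1119744}{161051}$

Start from the elementary integral
$$J(a) = \int_{0}^{1} - 6 s^{a} \, ds = - \frac{6}{a + 1}.$$

Differentiating under the integral sign brings down a factor of $\ln s$:
$$\frac{dJ}{da} = \int_{0}^{1} - 6 s^{a} \log{\left(s \right)} \, ds = \frac{6}{\left(a + 1\right)^{2}}.$$

Repeating $4$ times in total — each differentiation brings down another $\ln s$ — gives
$$\frac{d^{4}J}{da^{4}} = \int_{0}^{1} - 6 s^{a} \log{\left(s \right)}^{4} \, ds = - \frac{144}{\left(a + 1\right)^{5}},$$
and the integrand here is exactly the target integrand, so $I = - \frac{144}{\left(a + 1\right)^{5}}$.

Setting $a = \frac{5}{6}$:
$$I = - \frac{1119744}{161051}.$$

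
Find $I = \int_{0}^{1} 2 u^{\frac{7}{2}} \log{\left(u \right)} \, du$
$- \frac{8}{81}$

Start from the elementary integral
$$J(a) = \int_{0}^{1} 2 u^{a} \, du = \frac{2}{a + 1}.$$

Differentiating under the integral sign brings down a factor of $\ln u$:
$$\frac{dJ}{da} = \int_{0}^{1} 2 u^{a} \log{\left(u \right)} \, du = - \frac{2}{\left(a + 1\right)^{2}}.$$

The integral on the left is $I$, so $I = - \frac{2}{\left(a + 1\right)^{2}}$.

Setting $a = \frac{7}{2}$:
$$I = - \frac{8}{81}.$$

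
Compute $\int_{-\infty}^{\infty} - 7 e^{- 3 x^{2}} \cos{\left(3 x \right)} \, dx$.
$- \frac{7 \sqrt{3} \sqrt{\pi}}{3 e^{\frac{3}{4}}}$

Define $I(b) = \int_{-\infty}^{\infty} - 7 e^{- 3 x^{2}} \cos{\left(b x \right)} \, dx$.

Differentiating under the integral sign,
$$I'(b) = \int_{-\infty}^{\infty} 7 x e^{- 3 x^{2}} \sin{\left(b x \right)} \, dx.$$

Integrate $\int_{-\infty}^{\infty} x \sin(b x)\, e^{- 3 x^{2}}\, dx$ by parts with $u = \sin(b x)$ and $dv = x\, e^{- 3 x^{2}}\, dx$, giving $v = - \frac{e^{- 3 x^{2}}}{6}$. The boundary term vanishes and
$$\int_{-\infty}^{\infty} x \sin(b x)\, e^{- 3 x^{2}}\, dx = \frac{b}{6} \int_{-\infty}^{\infty} \cos(b x)\, e^{- 3 x^{2}}\, dx,$$
so $I'(b) = - \frac{b}{6}\, I(b)$.

This is a separable first-order ODE; solving with the initial condition $I(0) = \int_{-\infty}^{\infty} - 7 e^{- 3 x^{2}}\,dx = - \frac{7 \sqrt{3} \sqrt{\pi}}{3}$ gives
$$I(b) = - \frac{7 \sqrt{3} \sqrt{\pi} e^{- \frac{b^{2}}{12}}}{3}.$$

Setting $b = 3$:
$$I = - \frac{7 \sqrt{3} \sqrt{\pi}}{3 e^{\frac{3}{4}}}.$$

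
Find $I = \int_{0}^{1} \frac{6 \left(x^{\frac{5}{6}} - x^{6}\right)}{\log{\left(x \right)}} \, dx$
$- \log{\left(\frac{5489031744}{1771561} \right)}$

Introduce a parameter $a$ in the exponent: let $I(a) = \int_{0}^{1} \frac{6 \left(x^{\frac{5}{6}} - x^{a}\right)}{\log{\left(x \right)}} \, dx$.

Since $\dfrac{\partial}{\partial a}\,x^{a} = x^{a} \ln x$, the $\ln x$ in the denominator cancels and
$$\frac{dI}{da} = \int_{0}^{1} -6 x^{a} \, dx = -6 \left[\frac{x^{a+1}}{a+1}\right]_0^1 = - \frac{6}{a + 1}.$$

Integrating with respect to $a$ gives $I(a) = - \log{\left(\frac{46656 \left(a + 1\right)^{6}}{1771561} \right)} + C$.

At $a = \frac{5}{6}$ the integrand is identically $0$, so $I(\frac{5}{6}) = 0$. The closed form gives $0$, hence $C = 0$.

Setting $a = 6$:
$$I = - \log{\left(\frac{5489031744}{1771561} \right)}.$$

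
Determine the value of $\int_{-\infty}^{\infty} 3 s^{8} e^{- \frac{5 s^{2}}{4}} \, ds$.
$\frac{2016 \sqrt{5} \sqrt{\pi}}{625}$

Begin with the known integral
$$J(a) = \int_{-\infty}^{\infty} 3 e^{- a s^{2}} \, ds = \frac{3 \sqrt{\pi}}{\sqrt{a}}.$$

Differentiating under the integral sign brings down a factor of $(-s^2)$:
$$\frac{dJ}{da} = \int_{-\infty}^{\infty} - 3 s^{2} e^{- a s^{2}} \, ds = - \frac{3 \sqrt{\pi}}{2 a^{\frac{3}{2}}}.$$

Repeating $4$ times in total — each differentiation brings down another $(-s^2)$ — gives
$$\frac{d^{4}J}{da^{4}} = \int_{-\infty}^{\infty} 3 s^{8} e^{- a s^{2}} \, ds = \frac{315 \sqrt{\pi}}{16 a^{\frac{9}{2}}},$$
and the integrand here is exactly the target integrand, so $I = \frac{315 \sqrt{\pi}}{16 a^{\frac{9}{2}}}$.

Setting $a = \frac{5}{4}$:
$$I = \frac{2016 \sqrt{5} \sqrt{\pi}}{625}.$$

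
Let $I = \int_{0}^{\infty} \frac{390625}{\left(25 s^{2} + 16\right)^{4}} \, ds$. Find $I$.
$\frac{390625 \pi}{524288}$

Start from the standard arctangent integral
$$J(a) = \int_{0}^{\infty} \frac{1}{a^{2} + s^{2}} \, ds = \frac{\pi}{2 a}.$$

Differentiating under the integral sign with respect to $a$,
$$\frac{dJ}{da} = \int_{0}^{\infty} - \frac{2 a}{\left(a^{2} + s^{2}\right)^{2}} \, ds = - \frac{\pi}{2 a^{2}},$$
so $\int_{0}^{\infty} \frac{1}{\left(a^{2} + s^{2}\right)^{2}} \, ds = \frac{\pi}{4 a^{3}}$.

Repeating — each differentiation of $1/(s^2+a^2)^j$ produces $-2ja/(s^2+a^2)^{j+1}$ — and dividing through by $-2ja$ at each step yields, after $3$ differentiations in total,
$$\int_{0}^{\infty} \frac{1}{\left(a^{2} + s^{2}\right)^{4}} \, ds = \frac{5 \pi}{32 a^{7}}.$$

Setting $a = \frac{4}{5}$:
$$I = \frac{390625 \pi}{524288}.$$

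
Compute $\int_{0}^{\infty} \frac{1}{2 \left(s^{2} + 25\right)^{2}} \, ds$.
$\frac{\pi}{1000}$

Recall the elementary integral
$$J(a) = \int_{0}^{\infty} \frac{1}{2 \left(a^{2} + s^{2}\right)} \, ds = \frac{\pi}{4 a}.$$

Differentiating under the integral sign with respect to $a$,
$$\frac{dJ}{da} = \int_{0}^{\infty} - \frac{a}{\left(a^{2} + s^{2}\right)^{2}} \, ds = - \frac{\pi}{4 a^{2}},$$
so $\int_{0}^{\infty} \frac{1}{2 \left(a^{2} + s^{2}\right)^{2}} \, ds = \frac{\pi}{8 a^{3}}$.

Setting $a = 5$:
$$I = \frac{\pi}{1000}.$$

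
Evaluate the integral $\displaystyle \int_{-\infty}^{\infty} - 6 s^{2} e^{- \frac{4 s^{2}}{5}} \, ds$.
$- \frac{15 \sqrt{5} \sqrt{\pi}}{8}$

Start from the elementary integral
$$J(a) = \int_{-\infty}^{\infty} - 6 e^{- a s^{2}} \, ds = - \frac{6 \sqrt{\pi}}{\sqrt{a}}.$$

Differentiating under the integral sign brings down a factor of $(-s^2)$:
$$\frac{dJ}{da} = \int_{-\infty}^{\infty} 6 s^{2} e^{- a s^{2}} \, ds = \frac{3 \sqrt{\pi}}{a^{\frac{3}{2}}}.$$

The integral on the left is $-I$, so $I = - \frac{3 \sqrt{\pi}}{a^{\frac{3}{2}}}$.

Setting $a = \frac{4}{5}$:
$$I = - \frac{15 \sqrt{5} \sqrt{\pi}}{8}.$$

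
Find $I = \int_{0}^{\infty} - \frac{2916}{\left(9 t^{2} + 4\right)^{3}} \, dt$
$- \frac{729 \pi}{128}$

Start from the standard arctangent integral
$$J(a) = \int_{0}^{\infty} - \frac{4}{a^{2} + t^{2}} \, dt = - \frac{2 \pi}{a}.$$

Differentiating under the integral sign with respect to $a$,
$$\frac{dJ}{da} = \int_{0}^{\infty} \frac{8 a}{\left(a^{2} + t^{2}\right)^{2}} \, dt = \frac{2 \pi}{a^{2}},$$
so $\int_{0}^{\infty} - \frac{4}{\left(a^{2} + t^{2}\right)^{2}} \, dt = - \frac{\pi}{a^{3}}$.

Repeating — each differentiation of $1/(t^2+a^2)^j$ produces $-2ja/(t^2+a^2)^{j+1}$ — and dividing through by $-2ja$ at each step yields, after $2$ differentiations in total,
$$\int_{0}^{\infty} - \frac{4}{\left(a^{2} + t^{2}\right)^{3}} \, dt = - \frac{3 \pi}{4 a^{5}}.$$

Setting $a = \frac{2}{3}$:
$$I = - \frac{729 \pi}{128}.$$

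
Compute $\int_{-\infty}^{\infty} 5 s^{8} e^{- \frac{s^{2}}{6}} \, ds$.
$42525 \sqrt{6} \sqrt{\pi}$

Consider the simpler parametrised integral
$$J(a) = \int_{-\infty}^{\infty} 5 e^{- a s^{2}} \, ds = \frac{5 \sqrt{\pi}}{\sqrt{a}}.$$

Differentiating under the integral sign brings down a factor of $(-s^2)$:
$$\frac{dJ}{da} = \int_{-\infty}^{\infty} - 5 s^{2} e^{- a s^{2}} \, ds = - \frac{5 \sqrt{\pi}}{2 a^{\frac{3}{2}}}.$$

Repeating $4$ times in total — each differentiation brings down another $(-s^2)$ — gives
$$\frac{d^{4}J}{da^{4}} = \int_{-\infty}^{\infty} 5 s^{8} e^{- a s^{2}} \, ds = \frac{525 \sqrt{\pi}}{16 a^{\frac{9}{2}}},$$
and the integrand here is exactly the target integrand, so $I = \frac{525 \sqrt{\pi}}{16 a^{\frac{9}{2}}}$.

Setting $a = \frac{1}{6}$:
$$I = 42525 \sqrt{6} \sqrt{\pi}.$$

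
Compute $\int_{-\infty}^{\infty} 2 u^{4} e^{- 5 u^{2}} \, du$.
$\frac{3 \sqrt{5} \sqrt{\pi}}{250}$

Consider the simpler parametrised integral
$$J(a) = \int_{-\infty}^{\infty} 2 e^{- a u^{2}} \, du = \frac{2 \sqrt{\pi}}{\sqrt{a}}.$$

Differentiating under the integral sign brings down a factor of $(-u^2)$:
$$\frac{dJ}{da} = \int_{-\infty}^{\infty} - 2 u^{2} e^{- a u^{2}} \, du = - \frac{\sqrt{\pi}}{a^{\frac{3}{2}}}.$$

Repeating twice in total — each differentiation brings down another $(-u^2)$ — gives
$$\frac{d^{2}J}{da^{2}} = \int_{-\infty}^{\infty} 2 u^{4} e^{- a u^{2}} \, du = \frac{3 \sqrt{\pi}}{2 a^{\frac{5}{2}}},$$
and the integrand here is exactly the target integrand, so $I = \frac{3 \sqrt{\pi}}{2 a^{\frac{5}{2}}}$.

Setting $a = 5$:
$$I = \frac{3 \sqrt{5} \sqrt{\pi}}{250}.$$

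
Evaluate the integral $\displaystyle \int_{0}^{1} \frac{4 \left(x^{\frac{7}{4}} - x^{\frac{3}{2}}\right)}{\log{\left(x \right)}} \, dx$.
$\log{\left(\frac{14641}{10000} \right)}$

Introduce a parameter $a$ in the exponent: let $I(a) = \int_{0}^{1} \frac{4 \left(- x^{\frac{3}{2}} + x^{a}\right)}{\log{\left(x \right)}} \, dx$.

Since $\dfrac{\partial}{\partial a}\,x^{a} = x^{a} \ln x$, the $\ln x$ in the denominator cancels and
$$\frac{dI}{da} = \int_{0}^{1} 4 x^{a} \, dx = 4 \left[\frac{x^{a+1}}{a+1}\right]_0^1 = \frac{4}{a + 1}.$$

Integrating with respect to $a$ gives $I(a) = \log{\left(\frac{16 \left(a + 1\right)^{4}}{625} \right)} + C$.

At $a = \frac{3}{2}$ the integrand is identically $0$, so $I(\frac{3}{2}) = 0$. The closed form gives $0$, hence $C = 0$.

Setting $a = \frac{7}{4}$:
$$I = \log{\left(\frac{14641}{10000} \right)}.$$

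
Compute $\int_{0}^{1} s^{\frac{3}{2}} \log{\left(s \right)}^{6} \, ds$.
$\frac{18432}{15625}$

Start from the elementary integral
$$J(a) = \int_{0}^{1} s^{a} \, ds = \frac{1}{a + 1}.$$

Differentiating under the integral sign brings down a factor of $\ln s$:
$$\frac{dJ}{da} = \int_{0}^{1} s^{a} \log{\left(s \right)} \, ds = - \frac{1}{\left(a + 1\right)^{2}}.$$

Repeating $6$ times in total — each differentiation brings down another $\ln s$ — gives
$$\frac{d^{6}J}{da^{6}} = \int_{0}^{1} s^{a} \log{\left(s \right)}^{6} \, ds = \frac{720}{\left(a + 1\right)^{7}},$$
and the integrand here is exactly the target integrand, so $I = \frac{720}{\left(a + 1\right)^{7}}$.

Setting $a = \frac{3}{2}$:
$$I = \frac{18432}{15625}.$$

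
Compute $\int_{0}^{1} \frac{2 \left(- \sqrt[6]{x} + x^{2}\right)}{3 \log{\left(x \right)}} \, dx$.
$\log{\left(\frac{3 \sqrt[3]{84}}{7} \right)}$

Introduce a parameter $a$ in the exponent: let $I(a) = \int_{0}^{1} \frac{2 \left(x^{2} - x^{a}\right)}{3 \log{\left(x \right)}} \, dx$.

Since $\dfrac{\partial}{\partial a}\,x^{a} = x^{a} \ln x$, the $\ln x$ in the denominator cancels and
$$\frac{dI}{da} = \int_{0}^{1} - \frac{2}{3} x^{a} \, dx = - \frac{2}{3} \left[\frac{x^{a+1}}{a+1}\right]_0^1 = - \frac{2}{3 a + 3}.$$

Integrating with respect to $a$ gives $I(a) = - \frac{2 \log{\left(a + 1 \right)}}{3} + \frac{2 \log{\left(3 \right)}}{3} + C$.

At $a = 2$ the integrand is identically $0$, so $I(2) = 0$. The closed form gives $0$, hence $C = 0$.

Setting $a = \frac{1}{6}$:
$$I = \log{\left(\frac{3 \sqrt[3]{84}}{7} \right)}.$$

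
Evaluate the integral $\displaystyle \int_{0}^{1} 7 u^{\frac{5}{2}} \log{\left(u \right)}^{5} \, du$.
$- \frac{7680}{16807}$

Begin with the known integral
$$J(a) = \int_{0}^{1} 7 u^{a} \, du = \frac{7}{a + 1}.$$

Differentiating under the integral sign brings down a factor of $\ln u$:
$$\frac{dJ}{da} = \int_{0}^{1} 7 u^{a} \log{\left(u \right)} \, du = - \frac{7}{\left(a + 1\right)^{2}}.$$

Repeating $5$ times in total — each differentiation brings down another $\ln u$ — gives
$$\frac{d^{5}J}{da^{5}} = \int_{0}^{1} 7 u^{a} \log{\left(u \right)}^{5} \, du = - \frac{840}{\left(a + 1\right)^{6}},$$
and the integrand here is exactly the target integrand, so $I = - \frac{840}{\left(a + 1\right)^{6}}$.

Setting $a = \frac{5}{2}$:
$$I = - \frac{7680}{16807}.$$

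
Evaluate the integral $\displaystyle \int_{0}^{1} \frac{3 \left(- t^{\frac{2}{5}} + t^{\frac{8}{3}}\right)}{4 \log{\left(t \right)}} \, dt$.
$\log{\left(\frac{\sqrt[4]{21} \cdot 55^{\frac{3}{4}}}{21} \right)}$

Introduce a parameter $a$ in the exponent: let $I(a) = \int_{0}^{1} \frac{3 \left(t^{\frac{8}{3}} - t^{a}\right)}{4 \log{\left(t \right)}} \, dt$.

Since $\dfrac{\partial}{\partial a}\,t^{a} = t^{a} \ln t$, the $\ln t$ in the denominator cancels and
$$\frac{dI}{da} = \int_{0}^{1} - \frac{3}{4} t^{a} \, dt = - \frac{3}{4} \left[\frac{t^{a+1}}{a+1}\right]_0^1 = - \frac{3}{4 a + 4}.$$

Integrating with respect to $a$ gives $I(a) = - \frac{3 \log{\left(a + 1 \right)}}{4} - \frac{3 \log{\left(3 \right)}}{4} + \frac{3 \log{\left(11 \right)}}{4} + C$.

At $a = \frac{8}{3}$ the integrand is identically $0$, so $I(\frac{8}{3}) = 0$. The closed form gives $0$, hence $C = 0$.

Setting $a = \frac{2}{5}$:
$$I = \log{\left(\frac{\sqrt[4]{21} \cdot 55^{\frac{3}{4}}}{21} \right)}.$$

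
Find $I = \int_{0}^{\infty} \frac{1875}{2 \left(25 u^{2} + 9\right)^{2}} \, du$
$\frac{125 \pi}{72}$

Start from the standard arctangent integral
$$J(a) = \int_{0}^{\infty} \frac{3}{2 \left(a^{2} + u^{2}\right)} \, du = \frac{3 \pi}{4 a}.$$

Differentiating under the integral sign with respect to $a$,
$$\frac{dJ}{da} = \int_{0}^{\infty} - \frac{3 a}{\left(a^{2} + u^{2}\right)^{2}} \, du = - \frac{3 \pi}{4 a^{2}},$$
so $\int_{0}^{\infty} \frac{3}{2 \left(a^{2} + u^{2}\right)^{2}} \, du = \frac{3 \pi}{8 a^{3}}$.

Setting $a = \frac{3}{5}$:
$$I = \frac{125 \pi}{72}.$$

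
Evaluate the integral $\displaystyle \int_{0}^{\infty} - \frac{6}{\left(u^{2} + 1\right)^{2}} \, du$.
$- \frac{3 \pi}{2}$

Start from the standard arctangent integral
$$J(a) = \int_{0}^{\infty} - \frac{6}{a^{2} + u^{2}} \, du = - \frac{3 \pi}{a}.$$

Differentiating under the integral sign with respect to $a$,
$$\frac{dJ}{da} = \int_{0}^{\infty} \frac{12 a}{\left(a^{2} + u^{2}\right)^{2}} \, du = \frac{3 \pi}{a^{2}},$$
so $\int_{0}^{\infty} - \frac{6}{\left(a^{2} + u^{2}\right)^{2}} \, du = - \frac{3 \pi}{2 a^{3}}$.

Setting $a = 1$:
$$I = - \frac{3 \pi}{2}.$$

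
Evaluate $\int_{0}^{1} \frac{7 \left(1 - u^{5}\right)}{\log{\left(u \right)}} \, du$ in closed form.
$- \log{\left(279936 \right)}$

Consider the one-parameter family: let $I(a) = \int_{0}^{1} \frac{7 \left(1 - u^{a}\right)}{\log{\left(u \right)}} \, du$.

Since $\dfrac{\partial}{\partial a}\,u^{a} = u^{a} \ln u$, the $\ln u$ in the denominator cancels and
$$\frac{dI}{da} = \int_{0}^{1} -7 u^{a} \, du = -7 \left[\frac{u^{a+1}}{a+1}\right]_0^1 = - \frac{7}{a + 1}.$$

Integrating with respect to $a$ gives $I(a) = - 7 \log{\left(a + 1 \right)} + C$.

At $a = 0$ the integrand is identically $0$, so $I(0) = 0$. The closed form gives $0$, hence $C = 0$.

Setting $a = 5$:
$$I = - \log{\left(279936 \right)}.$$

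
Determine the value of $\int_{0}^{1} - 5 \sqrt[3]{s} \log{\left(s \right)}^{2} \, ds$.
$- \frac{135}{32}$

Consider the simpler parametrised integral
$$J(a) = \int_{0}^{1} - 5 s^{a} \, ds = - \frac{5}{a + 1}.$$

Differentiating under the integral sign brings down a factor of $\ln s$:
$$\frac{dJ}{da} = \int_{0}^{1} - 5 s^{a} \log{\left(s \right)} \, ds = \frac{5}{\left(a + 1\right)^{2}}.$$

Repeating twice in total — each differentiation brings down another $\ln s$ — gives
$$\frac{d^{2}J}{da^{2}} = \int_{0}^{1} - 5 s^{a} \log{\left(s \right)}^{2} \, ds = - \frac{10}{\left(a + 1\right)^{3}},$$
and the integrand here is exactly the target integrand, so $I = - \frac{10}{\left(a + 1\right)^{3}}$.

Setting $a = \frac{1}{3}$:
$$I = - \frac{135}{32}.$$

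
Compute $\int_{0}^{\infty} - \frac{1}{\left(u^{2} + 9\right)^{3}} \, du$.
$- \frac{\pi}{1296}$

Start from the standard arctangent integral
$$J(a) = \int_{0}^{\infty} - \frac{1}{a^{2} + u^{2}} \, du = - \frac{\pi}{2 a}.$$

Differentiating under the integral sign with respect to $a$,
$$\frac{dJ}{da} = \int_{0}^{\infty} \frac{2 a}{\left(a^{2} + u^{2}\right)^{2}} \, du = \frac{\pi}{2 a^{2}},$$
so $\int_{0}^{\infty} - \frac{1}{\left(a^{2} + u^{2}\right)^{2}} \, du = - \frac{\pi}{4 a^{3}}$.

Repeating — each differentiation of $1/(u^2+a^2)^j$ produces $-2ja/(u^2+a^2)^{j+1}$ — and dividing through by $-2ja$ at each step yields, after $2$ differentiations in total,
$$\int_{0}^{\infty} - \frac{1}{\left(a^{2} + u^{2}\right)^{3}} \, du = - \frac{3 \pi}{16 a^{5}}.$$

Setting $a = 3$:
$$I = - \frac{\pi}{1296}.$$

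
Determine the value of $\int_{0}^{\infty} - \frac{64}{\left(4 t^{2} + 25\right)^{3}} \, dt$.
$- \frac{6 \pi}{3125}$

Start from the standard arctangent integral
$$J(a) = \int_{0}^{\infty} - \frac{1}{a^{2} + t^{2}} \, dt = - \frac{\pi}{2 a}.$$

Differentiating under the integral sign with respect to $a$,
$$\frac{dJ}{da} = \int_{0}^{\infty} \frac{2 a}{\left(a^{2} + t^{2}\right)^{2}} \, dt = \frac{\pi}{2 a^{2}},$$
so $\int_{0}^{\infty} - \frac{1}{\left(a^{2} + t^{2}\right)^{2}} \, dt = - \frac{\pi}{4 a^{3}}$.

Repeating — each differentiation of $1/(t^2+a^2)^j$ produces $-2ja/(t^2+a^2)^{j+1}$ — and dividing through by $-2ja$ at each step yields, after $2$ differentiations in total,
$$\int_{0}^{\infty} - \frac{1}{\left(a^{2} + t^{2}\right)^{3}} \, dt = - \frac{3 \pi}{16 a^{5}}.$$

Setting $a = \frac{5}{2}$:
$$I = - \frac{6 \pi}{3125}.$$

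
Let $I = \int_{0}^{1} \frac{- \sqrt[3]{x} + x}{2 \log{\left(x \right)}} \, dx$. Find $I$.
$- \frac{\log{\left(2 \right)}}{2} + \frac{\log{\left(3 \right)}}{2}$

Replace the exponent $1$ by a parameter $a$: let $I(a) = \int_{0}^{1} \frac{- \sqrt[3]{x} + x^{a}}{2 \log{\left(x \right)}} \, dx$.

Since $\dfrac{\partial}{\partial a}\,x^{a} = x^{a} \ln x$, the $\ln x$ in the denominator cancels and
$$\frac{dI}{da} = \int_{0}^{1} \frac{1}{2} x^{a} \, dx = \frac{1}{2} \left[\frac{x^{a+1}}{a+1}\right]_0^1 = \frac{1}{2 \left(a + 1\right)}.$$

Integrating with respect to $a$ gives $I(a) = \frac{\log{\left(a + 1 \right)}}{2} - \log{\left(2 \right)} + \frac{\log{\left(3 \right)}}{2} + C$.

At $a = \frac{1}{3}$ the integrand is identically $0$, so $I(\frac{1}{3}) = 0$. The closed form gives $0$, hence $C = 0$.

Setting $a = 1$:
$$I = - \frac{\log{\left(2 \right)}}{2} + \frac{\log{\left(3 \right)}}{2}.$$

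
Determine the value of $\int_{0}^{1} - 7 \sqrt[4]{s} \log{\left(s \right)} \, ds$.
$\frac{112}{25}$

Begin with the known integral
$$J(a) = \int_{0}^{1} - 7 s^{a} \, ds = - \frac{7}{a + 1}.$$

Differentiating under the integral sign brings down a factor of $\ln s$:
$$\frac{dJ}{da} = \int_{0}^{1} - 7 s^{a} \log{\left(s \right)} \, ds = \frac{7}{\left(a + 1\right)^{2}}.$$

The integral on the left is $I$, so $I = \frac{7}{\left(a + 1\right)^{2}}$.

Setting $a = \frac{1}{4}$:
$$I = \frac{112}{25}.$$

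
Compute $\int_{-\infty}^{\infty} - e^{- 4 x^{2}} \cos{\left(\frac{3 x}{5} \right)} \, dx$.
$- \frac{\sqrt{\pi}}{2 e^{\frac{9}{400}}}$

Treat the cosine frequency as a parameter and define $I(b) = \int_{-\infty}^{\infty} - e^{- 4 x^{2}} \cos{\left(b x \right)} \, dx$.

Differentiating under the integral sign,
$$I'(b) = \int_{-\infty}^{\infty} x e^{- 4 x^{2}} \sin{\left(b x \right)} \, dx.$$

Integrate $\int_{-\infty}^{\infty} x \sin(b x)\, e^{- 4 x^{2}}\, dx$ by parts with $u = \sin(b x)$ and $dv = x\, e^{- 4 x^{2}}\, dx$, giving $v = - \frac{e^{- 4 x^{2}}}{8}$. The boundary term vanishes and
$$\int_{-\infty}^{\infty} x \sin(b x)\, e^{- 4 x^{2}}\, dx = \frac{b}{8} \int_{-\infty}^{\infty} \cos(b x)\, e^{- 4 x^{2}}\, dx,$$
so $I'(b) = - \frac{b}{8}\, I(b)$.

This is a separable first-order ODE; solving with the initial condition $I(0) = \int_{-\infty}^{\infty} - e^{- 4 x^{2}}\,dx = - \frac{\sqrt{\pi}}{2}$ gives
$$I(b) = - \frac{\sqrt{\pi} e^{- \frac{b^{2}}{16}}}{2}.$$

Setting $b = \frac{3}{5}$:
$$I = - \frac{\sqrt{\pi}}{2 e^{\frac{9}{400}}}.$$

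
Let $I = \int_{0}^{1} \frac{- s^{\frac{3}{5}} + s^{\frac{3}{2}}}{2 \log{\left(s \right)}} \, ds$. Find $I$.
$\log{\left(\frac{5}{4} \right)}$

Replace the exponent $\frac{3}{2}$ by a parameter $a$: let $I(a) = \int_{0}^{1} \frac{- s^{\frac{3}{5}} + s^{a}}{2 \log{\left(s \right)}} \, ds$.

Since $\dfrac{\partial}{\partial a}\,s^{a} = s^{a} \ln s$, the $\ln s$ in the denominator cancels and
$$\frac{dI}{da} = \int_{0}^{1} \frac{1}{2} s^{a} \, ds = \frac{1}{2} \left[\frac{s^{a+1}}{a+1}\right]_0^1 = \frac{1}{2 \left(a + 1\right)}.$$

Integrating with respect to $a$ gives $I(a) = \log{\left(\frac{\sqrt{10} \sqrt{a + 1}}{4} \right)} + C$.

At $a = \frac{3}{5}$ the integrand is identically $0$, so $I(\frac{3}{5}) = 0$. The closed form gives $0$, hence $C = 0$.

Setting $a = \frac{3}{2}$:
$$I = \log{\left(\frac{5}{4} \right)}.$$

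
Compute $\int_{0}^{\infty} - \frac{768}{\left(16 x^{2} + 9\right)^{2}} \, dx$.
$- \frac{16 \pi}{9}$

Start from the standard arctangent integral
$$J(a) = \int_{0}^{\infty} - \frac{3}{a^{2} + x^{2}} \, dx = - \frac{3 \pi}{2 a}.$$

Differentiating under the integral sign with respect to $a$,
$$\frac{dJ}{da} = \int_{0}^{\infty} \frac{6 a}{\left(a^{2} + x^{2}\right)^{2}} \, dx = \frac{3 \pi}{2 a^{2}},$$
so $\int_{0}^{\infty} - \frac{3}{\left(a^{2} + x^{2}\right)^{2}} \, dx = - \frac{3 \pi}{4 a^{3}}$.

Setting $a = \frac{3}{4}$:
$$I = - \frac{16 \pi}{9}.$$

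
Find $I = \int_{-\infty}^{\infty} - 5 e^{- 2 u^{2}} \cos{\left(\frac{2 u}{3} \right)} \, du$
$- \frac{5 \sqrt{2} \sqrt{\pi}}{2 e^{\frac{1}{18}}}$

Let $b$ denote the cosine frequency and define $I(b) = \int_{-\infty}^{\infty} - 5 e^{- 2 u^{2}} \cos{\left(b u \right)} \, du$.

Differentiating under the integral sign,
$$I'(b) = \int_{-\infty}^{\infty} 5 u e^{- 2 u^{2}} \sin{\left(b u \right)} \, du.$$

Integrate $\int_{-\infty}^{\infty} u \sin(b u)\, e^{- 2 u^{2}}\, du$ by parts with $w = \sin(b u)$ and $dv = u\, e^{- 2 u^{2}}\, du$, giving $v = - \frac{e^{- 2 u^{2}}}{4}$. The boundary term vanishes and
$$\int_{-\infty}^{\infty} u \sin(b u)\, e^{- 2 u^{2}}\, du = \frac{b}{4} \int_{-\infty}^{\infty} \cos(b u)\, e^{- 2 u^{2}}\, du,$$
so $I'(b) = - \frac{b}{4}\, I(b)$.

This is a separable first-order ODE; solving with the initial condition $I(0) = \int_{-\infty}^{\infty} - 5 e^{- 2 u^{2}}\,du = - \frac{5 \sqrt{2} \sqrt{\pi}}{2}$ gives
$$I(b) = - \frac{5 \sqrt{2} \sqrt{\pi} e^{- \frac{b^{2}}{8}}}{2}.$$

Setting $b = \frac{2}{3}$:
$$I = - \frac{5 \sqrt{2} \sqrt{\pi}}{2 e^{\frac{1}{18}}}.$$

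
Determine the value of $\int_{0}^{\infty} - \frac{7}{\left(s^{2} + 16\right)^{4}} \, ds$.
$- \frac{35 \pi}{524288}$

Start from the standard arctangent integral
$$J(a) = \int_{0}^{\infty} - \frac{7}{a^{2} + s^{2}} \, ds = - \frac{7 \pi}{2 a}.$$

Differentiating under the integral sign with respect to $a$,
$$\frac{dJ}{da} = \int_{0}^{\infty} \frac{14 a}{\left(a^{2} + s^{2}\right)^{2}} \, ds = \frac{7 \pi}{2 a^{2}},$$
so $\int_{0}^{\infty} - \frac{7}{\left(a^{2} + s^{2}\right)^{2}} \, ds = - \frac{7 \pi}{4 a^{3}}$.

Repeating — each differentiation of $1/(s^2+a^2)^j$ produces $-2ja/(s^2+a^2)^{j+1}$ — and dividing through by $-2ja$ at each step yields, after $3$ differentiations in total,
$$\int_{0}^{\infty} - \frac{7}{\left(a^{2} + s^{2}\right)^{4}} \, ds = - \frac{35 \pi}{32 a^{7}}.$$

Setting $a = 4$:
$$I = - \frac{35 \pi}{524288}.$$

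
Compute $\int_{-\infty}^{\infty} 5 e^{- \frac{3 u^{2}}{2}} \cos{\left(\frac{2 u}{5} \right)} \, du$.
$\frac{5 \sqrt{6} \sqrt{\pi}}{3 e^{\frac{2}{75}}}$

Treat the cosine frequency as a parameter and define $I(b) = \int_{-\infty}^{\infty} 5 e^{- \frac{3 u^{2}}{2}} \cos{\left(b u \right)} \, du$.

Differentiating under the integral sign,
$$I'(b) = \int_{-\infty}^{\infty} - 5 u e^{- \frac{3 u^{2}}{2}} \sin{\left(b u \right)} \, du.$$

Integrate $\int_{-\infty}^{\infty} u \sin(b u)\, e^{- \frac{3 u^{2}}{2}}\, du$ by parts with $w = \sin(b u)$ and $dv = u\, e^{- \frac{3 u^{2}}{2}}\, du$, giving $v = - \frac{e^{- \frac{3 u^{2}}{2}}}{3}$. The boundary term vanishes and
$$\int_{-\infty}^{\infty} u \sin(b u)\, e^{- \frac{3 u^{2}}{2}}\, du = \frac{b}{3} \int_{-\infty}^{\infty} \cos(b u)\, e^{- \frac{3 u^{2}}{2}}\, du,$$
so $I'(b) = - \frac{b}{3}\, I(b)$.

This is a separable first-order ODE; solving with the initial condition $I(0) = \int_{-\infty}^{\infty} 5 e^{- \frac{3 u^{2}}{2}}\,du = \frac{5 \sqrt{6} \sqrt{\pi}}{3}$ gives
$$I(b) = \frac{5 \sqrt{6} \sqrt{\pi} e^{- \frac{b^{2}}{6}}}{3}.$$

Setting $b = \frac{2}{5}$:
$$I = \frac{5 \sqrt{6} \sqrt{\pi}}{3 e^{\frac{2}{75}}}.$$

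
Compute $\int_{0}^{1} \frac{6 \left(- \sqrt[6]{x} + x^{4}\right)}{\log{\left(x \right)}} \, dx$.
$\log{\left(\frac{729000000}{117649} \right)}$

Consider the one-parameter family: let $I(a) = \int_{0}^{1} \frac{6 \left(x^{4} - x^{a}\right)}{\log{\left(x \right)}} \, dx$.

Since $\dfrac{\partial}{\partial a}\,x^{a} = x^{a} \ln x$, the $\ln x$ in the denominator cancels and
$$\frac{dI}{da} = \int_{0}^{1} -6 x^{a} \, dx = -6 \left[\frac{x^{a+1}}{a+1}\right]_0^1 = - \frac{6}{a + 1}.$$

Integrating with respect to $a$ gives $I(a) = \log{\left(\frac{15625}{\left(a + 1\right)^{6}} \right)} + C$.

At $a = 4$ the integrand is identically $0$, so $I(4) = 0$. The closed form gives $0$, hence $C = 0$.

Setting $a = \frac{1}{6}$:
$$I = \log{\left(\frac{729000000}{117649} \right)}.$$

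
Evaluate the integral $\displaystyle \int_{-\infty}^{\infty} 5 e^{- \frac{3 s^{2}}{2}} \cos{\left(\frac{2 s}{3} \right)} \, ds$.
$\frac{5 \sqrt{6} \sqrt{\pi}}{3 e^{\frac{2}{27}}}$

Treat the cosine frequency as a parameter and define $I(b) = \int_{-\infty}^{\infty} 5 e^{- \frac{3 s^{2}}{2}} \cos{\left(b s \right)} \, ds$.

Differentiating under the integral sign,
$$I'(b) = \int_{-\infty}^{\infty} - 5 s e^{- \frac{3 s^{2}}{2}} \sin{\left(b s \right)} \, ds.$$

Integrate $\int_{-\infty}^{\infty} s \sin(b s)\, e^{- \frac{3 s^{2}}{2}}\, ds$ by parts with $u = \sin(b s)$ and $dv = s\, e^{- \frac{3 s^{2}}{2}}\, ds$, giving $v = - \frac{e^{- \frac{3 s^{2}}{2}}}{3}$. The boundary term vanishes and
$$\int_{-\infty}^{\infty} s \sin(b s)\, e^{- \frac{3 s^{2}}{2}}\, ds = \frac{b}{3} \int_{-\infty}^{\infty} \cos(b s)\, e^{- \frac{3 s^{2}}{2}}\, ds,$$
so $I'(b) = - \frac{b}{3}\, I(b)$.

This is a separable first-order ODE; solving with the initial condition $I(0) = \int_{-\infty}^{\infty} 5 e^{- \frac{3 s^{2}}{2}}\,ds = \frac{5 \sqrt{6} \sqrt{\pi}}{3}$ gives
$$I(b) = \frac{5 \sqrt{6} \sqrt{\pi} e^{- \frac{b^{2}}{6}}}{3}.$$

Setting $b = \frac{2}{3}$:
$$I = \frac{5 \sqrt{6} \sqrt{\pi}}{3 e^{\frac{2}{27}}}.$$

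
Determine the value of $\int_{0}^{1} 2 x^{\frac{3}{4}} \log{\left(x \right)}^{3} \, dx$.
$- \frac{3072}{2401}$

Consider the simpler parametrised integral
$$J(a) = \int_{0}^{1} 2 x^{a} \, dx = \frac{2}{a + 1}.$$

Differentiating under the integral sign brings down a factor of $\ln x$:
$$\frac{dJ}{da} = \int_{0}^{1} 2 x^{a} \log{\left(x \right)} \, dx = - \frac{2}{\left(a + 1\right)^{2}}.$$

Repeating $3$ times in total — each differentiation brings down another $\ln x$ — gives
$$\frac{d^{3}J}{da^{3}} = \int_{0}^{1} 2 x^{a} \log{\left(x \right)}^{3} \, dx = - \frac{12}{\left(a + 1\right)^{4}},$$
and the integrand here is exactly the target integrand, so $I = - \frac{12}{\left(a + 1\right)^{4}}$.

Setting $a = \frac{3}{4}$:
$$I = - \frac{3072}{2401}.$$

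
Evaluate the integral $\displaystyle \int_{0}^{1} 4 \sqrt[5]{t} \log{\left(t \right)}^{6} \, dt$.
$\frac{390625}{486}$

Begin with the known integral
$$J(a) = \int_{0}^{1} 4 t^{a} \, dt = \frac{4}{a + 1}.$$

Differentiating under the integral sign brings down a factor of $\ln t$:
$$\frac{dJ}{da} = \int_{0}^{1} 4 t^{a} \log{\left(t \right)} \, dt = - \frac{4}{\left(a + 1\right)^{2}}.$$

Repeating $6$ times in total — each differentiation brings down another $\ln t$ — gives
$$\frac{d^{6}J}{da^{6}} = \int_{0}^{1} 4 t^{a} \log{\left(t \right)}^{6} \, dt = \frac{2880}{\left(a + 1\right)^{7}},$$
and the integrand here is exactly the target integrand, so $I = \frac{2880}{\left(a + 1\right)^{7}}$.

Setting $a = \frac{1}{5}$:
$$I = \frac{390625}{486}.$$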